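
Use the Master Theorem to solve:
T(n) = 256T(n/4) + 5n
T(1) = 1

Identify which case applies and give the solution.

a=256, b=4, f(n)=5n. log_4(256) = 4. Since c=1 < 4, Case 1 applies: T(n) = Θ(n^log_b(a)) = O(n^4).

Answer: O(n^4) - Case 1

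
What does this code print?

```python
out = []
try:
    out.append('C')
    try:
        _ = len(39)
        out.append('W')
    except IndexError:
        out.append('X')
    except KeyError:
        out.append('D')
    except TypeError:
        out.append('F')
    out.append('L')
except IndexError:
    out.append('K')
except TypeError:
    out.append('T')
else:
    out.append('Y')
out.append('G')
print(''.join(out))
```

Execution trace: 'C' (try body) → 'F' (inner except TypeError) → 'L' (try body, no exception) → 'Y' (else) → 'G' (after the try/except). Output: CFLYG

Answer: CFLYG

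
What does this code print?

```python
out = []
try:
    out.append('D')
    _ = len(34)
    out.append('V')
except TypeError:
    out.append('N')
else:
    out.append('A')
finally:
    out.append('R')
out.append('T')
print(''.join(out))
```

Execution trace: 'D' (try body) → 'N' (except TypeError) → 'R' (finally) → 'T' (after the try/except). Output: DNRT

Answer: DNRT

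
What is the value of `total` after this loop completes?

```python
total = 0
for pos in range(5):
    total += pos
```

Sum of 0 to 4 = 10
`total` takes the values: 0 → 1 → 3 → 6 → 10

Answer: 10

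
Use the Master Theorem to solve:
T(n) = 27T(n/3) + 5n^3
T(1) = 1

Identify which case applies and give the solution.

a=27, b=3, f(n)=5n^3. log_3(27) = 3. Since c=3 = 3, Case 2 applies: T(n) = Θ(n^log_b(a) · log n) = O(n^3 log n).

Answer: O(n^3 log n) - Case 2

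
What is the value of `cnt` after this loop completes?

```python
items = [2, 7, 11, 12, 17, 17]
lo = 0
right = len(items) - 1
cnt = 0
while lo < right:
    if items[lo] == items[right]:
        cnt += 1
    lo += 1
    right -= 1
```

Count matching pairs from ends
`cnt` takes the values: 0

Answer: 0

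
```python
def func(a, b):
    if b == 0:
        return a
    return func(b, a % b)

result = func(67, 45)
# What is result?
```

func(67, 45) -> func(45, 22) -> func(22, 1) -> func(1, 0) -> 1

Answer: 1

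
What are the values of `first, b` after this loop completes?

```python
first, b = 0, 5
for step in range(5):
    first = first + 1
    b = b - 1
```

first goes 0→5, b goes 5→0
`first, b` takes the values: (0, 5) → (1, 5) → (1, 4) → (2, 4) → (2, 3) → (3, 3) → (3, 2) → (4, 2) → (4, 1) → (5, 1) → (5, 0)

Answer: 5, 0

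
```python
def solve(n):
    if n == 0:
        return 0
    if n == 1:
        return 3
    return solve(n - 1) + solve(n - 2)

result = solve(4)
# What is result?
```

Build up from base cases: solve(0)=0, solve(1)=3, solve(2)=3, solve(3)=6, solve(4)=9

Answer: 9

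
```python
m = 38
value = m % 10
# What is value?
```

Trace:
`m = 38` → m = 38
`value = m % 10` → value = 8
So value = 8

Answer: 8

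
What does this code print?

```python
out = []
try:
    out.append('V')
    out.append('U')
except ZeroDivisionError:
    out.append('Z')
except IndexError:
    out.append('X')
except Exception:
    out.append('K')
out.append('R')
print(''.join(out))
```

Execution trace: 'V' (try body) → 'U' (try body, no exception) → 'R' (after the try/except). Output: VUR

Answer: VUR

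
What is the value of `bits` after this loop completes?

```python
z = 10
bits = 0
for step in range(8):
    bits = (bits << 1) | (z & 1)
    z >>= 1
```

Reverse lowest 8 bits of 10
`bits` takes the values: 0 → 1 → 2 → 5 → 10 → 20 → 40 → 80

Answer: 80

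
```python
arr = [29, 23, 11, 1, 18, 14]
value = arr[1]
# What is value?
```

Trace:
`arr = [29, 23, 11, 1, 18, 14]` → arr = [29, 23, 11, 1, 18, 14]
`value = arr[1]` → value = 23
So value = 23

Answer: 23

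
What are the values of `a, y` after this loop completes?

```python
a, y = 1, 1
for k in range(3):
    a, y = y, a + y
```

Fibonacci: after 3 iterations
`a, y` takes the values: (1, 1) → (1, 2) → (2, 3) → (3, 5)

Answer: 3, 5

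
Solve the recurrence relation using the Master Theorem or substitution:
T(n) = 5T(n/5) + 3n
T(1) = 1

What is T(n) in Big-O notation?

By Master Theorem: a=5, b=5, f(n)=3n. Since log_5(5) = 1 and f(n) = Θ(n^1), Case 2 applies. T(n) = O(n log n).

Answer: O(n log n)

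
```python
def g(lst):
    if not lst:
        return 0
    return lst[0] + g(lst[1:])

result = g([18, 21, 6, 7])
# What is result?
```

18 + 21 + 6 + 7 + 0 = 52

Answer: 52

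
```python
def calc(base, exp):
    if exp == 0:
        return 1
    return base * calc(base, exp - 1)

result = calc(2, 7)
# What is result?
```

calc(2, 7) = 2 * 2 * 2 * 2 * 2 * 2 * 2 = 128

Answer: 128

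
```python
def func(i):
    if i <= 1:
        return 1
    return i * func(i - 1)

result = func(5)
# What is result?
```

func(5) = 5 * 4 * 3 * 2 * 1 = 120

Answer: 120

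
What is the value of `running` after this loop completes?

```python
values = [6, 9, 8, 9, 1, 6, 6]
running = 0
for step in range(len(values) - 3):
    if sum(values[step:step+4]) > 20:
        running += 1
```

Count windows with sum > 20
`running` takes the values: 0 → 1 → 2 → 3 → 4

Answer: 4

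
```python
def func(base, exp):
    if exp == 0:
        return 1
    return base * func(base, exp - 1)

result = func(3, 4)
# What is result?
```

func(3, 4) = 3 * 3 * 3 * 3 = 81

Answer: 81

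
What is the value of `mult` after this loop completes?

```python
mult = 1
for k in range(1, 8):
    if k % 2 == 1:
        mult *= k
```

Product of odd numbers 1 to 7
`mult` takes the values: 1 → 3 → 15 → 105

Answer: 105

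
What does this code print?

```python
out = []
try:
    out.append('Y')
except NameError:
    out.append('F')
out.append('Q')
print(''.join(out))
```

Execution trace: 'Y' (try body, no exception) → 'Q' (after the try/except). Output: YQ

Answer: YQ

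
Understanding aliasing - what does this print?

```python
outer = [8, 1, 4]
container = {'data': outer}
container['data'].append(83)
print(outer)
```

Key concept: dict holds reference to list.
Step by step:
`outer = [8, 1, 4]` → outer = [8, 1, 4]
`container = {'data': outer}` → container = {'data': [8, 1, 4]}
`container['data'].append(83)` → outer = [8, 1, 4, 83]; container = {'data': [8, 1, 4, 83]}
`print(outer)` → prints [8, 1, 4, 83]

Answer: [8, 1, 4, 83]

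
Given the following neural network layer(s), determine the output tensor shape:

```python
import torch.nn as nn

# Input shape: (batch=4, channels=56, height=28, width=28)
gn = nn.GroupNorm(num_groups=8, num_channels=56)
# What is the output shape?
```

Input: (4, 56, 28, 28) -> Output: (4, 56, 28, 28)

Answer: (4, 56, 28, 28)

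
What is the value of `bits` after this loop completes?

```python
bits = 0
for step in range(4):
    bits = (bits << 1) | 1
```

Build 4 consecutive 1-bits: 0b1111
`bits` takes the values: 0 → 1 → 3 → 7 → 15

Answer: 15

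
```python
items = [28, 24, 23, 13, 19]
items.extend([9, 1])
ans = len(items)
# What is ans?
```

Trace:
`items = [28, 24, 23, 13, 19]` → items = [28, 24, 23, 13, 19]
`items.extend([9, 1])` → items = [28, 24, 23, 13, 19, 9, 1]
`ans = len(items)` → ans = 7
So ans = 7

Answer: 7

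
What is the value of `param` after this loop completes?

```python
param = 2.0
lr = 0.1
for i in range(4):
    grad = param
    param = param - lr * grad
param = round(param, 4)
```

Gradient descent: w = 2.0 * (1 - 0.1)^4
`param` takes the values: 2.0 → 1.8 → 1.62 → 1.458 → 1.3122

Answer: 1.3122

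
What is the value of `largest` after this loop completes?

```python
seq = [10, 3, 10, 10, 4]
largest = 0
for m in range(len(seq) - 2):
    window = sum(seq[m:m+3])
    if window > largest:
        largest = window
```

Max sum of 3-element window in [10, 3, 10, 10, 4]
`largest` takes the values: 0 → 23 → 24

Answer: 24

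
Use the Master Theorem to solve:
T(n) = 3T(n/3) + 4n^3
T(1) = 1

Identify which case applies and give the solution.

a=3, b=3, f(n)=4n^3. log_3(3) = 1. Since c=3 > 1 and the regularity condition holds (3(n/3)^3 = (3/3^3)n^3 with 3/3^3 < 1), Case 3 applies: T(n) = Θ(f(n)) = O(n^3).

Answer: O(n^3) - Case 3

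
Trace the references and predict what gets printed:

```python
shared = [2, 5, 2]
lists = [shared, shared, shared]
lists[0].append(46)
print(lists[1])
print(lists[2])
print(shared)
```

Key concept: list of same reference.
Step by step:
`shared = [2, 5, 2]` → shared = [2, 5, 2]
`lists = [shared, shared, shared]` → lists = [[2, 5, 2], [2, 5, 2], [2, 5, 2]]
`lists[0].append(46)` → shared = [2, 5, 2, 46]; lists = [[2, 5, 2, 46], [2, 5, 2, 46], [2, 5, 2, 46]]
`print(lists[1])` → prints [2, 5, 2, 46]
`print(lists[2])` → prints [2, 5, 2, 46]
`print(shared)` → prints [2, 5, 2, 46]

Answer:
[2, 5, 2, 46]
[2, 5, 2, 46]
[2, 5, 2, 46]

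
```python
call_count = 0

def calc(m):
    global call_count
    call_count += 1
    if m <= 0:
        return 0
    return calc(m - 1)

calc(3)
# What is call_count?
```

Linear recursion stepping by 1: 4 calls from m=3 down to ≤0.

Answer: 4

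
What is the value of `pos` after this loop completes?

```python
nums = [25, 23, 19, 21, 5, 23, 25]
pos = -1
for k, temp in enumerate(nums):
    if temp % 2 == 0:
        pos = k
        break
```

First even number index in [25, 23, 19, 21, 5, 23, 25]
`pos` takes the values: -1

Answer: -1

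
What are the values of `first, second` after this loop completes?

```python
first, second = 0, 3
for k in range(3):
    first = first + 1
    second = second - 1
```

first goes 0→3, second goes 3→0
`first, second` takes the values: (0, 3) → (1, 3) → (1, 2) → (2, 2) → (2, 1) → (3, 1) → (3, 0)

Answer: 3, 0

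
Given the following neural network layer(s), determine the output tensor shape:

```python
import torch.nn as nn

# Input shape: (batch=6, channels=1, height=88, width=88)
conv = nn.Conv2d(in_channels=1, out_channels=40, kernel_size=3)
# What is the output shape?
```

Input: (6, 1, 88, 88) -> Output: (6, 40, 86, 86)

Answer: (6, 40, 86, 86)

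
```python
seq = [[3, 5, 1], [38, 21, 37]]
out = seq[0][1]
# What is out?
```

Trace:
`seq = [[3, 5, 1], [38, 21, 37]]` → seq = [[3, 5, 1], [38, 21, 37]]
`out = seq[0][1]` → out = 5
So out = 5

Answer: 5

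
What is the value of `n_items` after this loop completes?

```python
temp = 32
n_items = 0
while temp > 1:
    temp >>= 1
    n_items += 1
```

Count right shifts until 1
`n_items` takes the values: 0 → 1 → 2 → 3 → 4 → 5

Answer: 5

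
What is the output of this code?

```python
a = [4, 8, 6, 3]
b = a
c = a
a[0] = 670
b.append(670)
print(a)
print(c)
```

Key concept: multiple aliases.
Step by step:
`a = [4, 8, 6, 3]` → a = [4, 8, 6, 3]
`b = a` → b = [4, 8, 6, 3] (same object as a)
`c = a` → c = [4, 8, 6, 3] (same object as a, b)
`a[0] = 670` → a = [670, 8, 6, 3] (same object as b, c); b = [670, 8, 6, 3] (same object as a, c); c = [670, 8, 6, 3] (same object as a, b)
`b.append(670)` → a = [670, 8, 6, 3, 670] (same object as b, c); b = [670, 8, 6, 3, 670] (same object as a, c); c = [670, 8, 6, 3, 670] (same object as a, b)
`print(a)` → prints [670, 8, 6, 3, 670]
`print(c)` → prints [670, 8, 6, 3, 670]

Answer:
[670, 8, 6, 3, 670]
[670, 8, 6, 3, 670]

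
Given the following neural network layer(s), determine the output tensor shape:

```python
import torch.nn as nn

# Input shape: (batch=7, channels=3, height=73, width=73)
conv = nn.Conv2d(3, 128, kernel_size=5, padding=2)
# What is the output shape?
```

Input: (7, 3, 73, 73) -> Output: (7, 128, 73, 73)

Answer: (7, 128, 73, 73)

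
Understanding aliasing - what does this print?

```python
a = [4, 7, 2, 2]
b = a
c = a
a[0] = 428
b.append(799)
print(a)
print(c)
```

Key concept: multiple aliases.
Step by step:
`a = [4, 7, 2, 2]` → a = [4, 7, 2, 2]
`b = a` → b = [4, 7, 2, 2] (same object as a)
`c = a` → c = [4, 7, 2, 2] (same object as a, b)
`a[0] = 428` → a = [428, 7, 2, 2] (same object as b, c); b = [428, 7, 2, 2] (same object as a, c); c = [428, 7, 2, 2] (same object as a, b)
`b.append(799)` → a = [428, 7, 2, 2, 799] (same object as b, c); b = [428, 7, 2, 2, 799] (same object as a, c); c = [428, 7, 2, 2, 799] (same object as a, b)
`print(a)` → prints [428, 7, 2, 2, 799]
`print(c)` → prints [428, 7, 2, 2, 799]

Answer:
[428, 7, 2, 2, 799]
[428, 7, 2, 2, 799]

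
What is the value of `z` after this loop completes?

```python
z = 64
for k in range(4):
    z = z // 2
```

Halve 4 times: 64 // 2^4 = 4
`z` takes the values: 64 → 32 → 16 → 8 → 4

Answer: 4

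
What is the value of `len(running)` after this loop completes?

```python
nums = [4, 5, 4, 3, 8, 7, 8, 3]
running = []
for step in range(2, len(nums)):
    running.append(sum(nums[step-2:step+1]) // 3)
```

Number of 3-element averages
`running` takes the values: [] → [4] → [4, 4] → [4, 4, 5] → [4, 4, 5, 6] → [4, 4, 5, 6, 7] → [4, 4, 5, 6, 7, 6]
So `len(running)` = 6

Answer: 6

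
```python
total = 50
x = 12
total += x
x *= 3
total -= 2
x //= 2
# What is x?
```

Trace:
`total = 50` → total = 50
`x = 12` → x = 12
`total += x` → total = 62
`x *= 3` → x = 36
`total -= 2` → total = 60
`x //= 2` → x = 18
So x = 18

Answer: 18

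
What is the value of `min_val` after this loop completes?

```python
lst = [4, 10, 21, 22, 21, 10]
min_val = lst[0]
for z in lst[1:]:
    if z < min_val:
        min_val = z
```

Minimum of [4, 10, 21, 22, 21, 10]
`min_val` takes the values: 4

Answer: 4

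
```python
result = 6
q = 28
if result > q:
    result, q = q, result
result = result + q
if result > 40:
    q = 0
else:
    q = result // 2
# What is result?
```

Trace:
`result = 6` → result = 6
`q = 28` → q = 28
`if result > q: ...` → result > q is False → no variable changes
`result = result + q` → result = 34
`if result > 40: ...` → result > 40 is False, take else branch → q = 17
So result = 34

Answer: 34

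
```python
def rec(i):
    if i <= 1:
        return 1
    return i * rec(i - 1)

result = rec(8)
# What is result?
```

rec(8) = 8 * 7 * 6 * 5 * 4 * 3 * 2 * 1 = 40320

Answer: 40320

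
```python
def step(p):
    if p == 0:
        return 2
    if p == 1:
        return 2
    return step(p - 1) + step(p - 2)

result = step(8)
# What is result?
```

Build up from base cases: step(0)=2, step(1)=2, step(2)=4, step(3)=6, step(4)=10, step(5)=16, step(6)=26, ..., step(8)=68

Answer: 68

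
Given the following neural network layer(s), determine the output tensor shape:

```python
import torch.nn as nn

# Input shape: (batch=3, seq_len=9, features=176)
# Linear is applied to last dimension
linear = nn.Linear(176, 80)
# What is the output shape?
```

Input: (3, 9, 176) -> Output: (3, 9, 80)

Answer: (3, 9, 80)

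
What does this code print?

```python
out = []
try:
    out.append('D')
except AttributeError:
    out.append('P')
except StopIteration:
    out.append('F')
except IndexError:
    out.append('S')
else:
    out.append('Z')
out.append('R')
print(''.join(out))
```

Execution trace: 'D' (try body, no exception) → 'Z' (else) → 'R' (after the try/except). Output: DZR

Answer: DZR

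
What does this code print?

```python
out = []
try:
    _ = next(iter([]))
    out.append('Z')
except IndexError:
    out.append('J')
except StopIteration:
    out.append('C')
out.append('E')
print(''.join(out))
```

Execution trace: 'C' (except StopIteration) → 'E' (after the try/except). Output: CE

Answer: CE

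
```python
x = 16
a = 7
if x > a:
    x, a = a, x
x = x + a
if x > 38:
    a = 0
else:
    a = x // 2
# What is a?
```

Trace:
`x = 16` → x = 16
`a = 7` → a = 7
`if x > a: ...` → x > a is True → x = 7; a = 16
`x = x + a` → x = 23
`if x > 38: ...` → x > 38 is False, take else branch → a = 11
So a = 11

Answer: 11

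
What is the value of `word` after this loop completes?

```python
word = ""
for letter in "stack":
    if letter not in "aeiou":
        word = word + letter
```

Remove vowels from 'stack'
`word` takes the values: "" → "s" → "st" → "stc" → "stck"

Answer: "stck"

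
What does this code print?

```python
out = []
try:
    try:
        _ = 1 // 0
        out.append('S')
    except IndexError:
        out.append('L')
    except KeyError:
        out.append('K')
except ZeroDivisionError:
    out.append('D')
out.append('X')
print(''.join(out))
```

Execution trace: 'D' (outer except ZeroDivisionError) → 'X' (after the try/except). Output: DX

Answer: DX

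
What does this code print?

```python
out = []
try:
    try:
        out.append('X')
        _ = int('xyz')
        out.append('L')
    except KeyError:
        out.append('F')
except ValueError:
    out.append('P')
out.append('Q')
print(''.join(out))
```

Execution trace: 'X' (try body) → 'P' (outer except ValueError) → 'Q' (after the try/except). Output: XPQ

Answer: XPQ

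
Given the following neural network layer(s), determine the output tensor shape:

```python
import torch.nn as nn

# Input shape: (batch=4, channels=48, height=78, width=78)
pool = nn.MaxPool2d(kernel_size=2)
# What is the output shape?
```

Input: (4, 48, 78, 78) -> Output: (4, 48, 39, 39)

Answer: (4, 48, 39, 39)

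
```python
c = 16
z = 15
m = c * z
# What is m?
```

Trace:
`c = 16` → c = 16
`z = 15` → z = 15
`m = c * z` → m = 240
So m = 240

Answer: 240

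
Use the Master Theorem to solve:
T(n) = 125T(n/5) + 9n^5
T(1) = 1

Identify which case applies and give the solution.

a=125, b=5, f(n)=9n^5. log_5(125) = 3. Since c=5 > 3 and the regularity condition holds (125(n/5)^5 = (125/5^5)n^5 with 125/5^5 < 1), Case 3 applies: T(n) = Θ(f(n)) = O(n^5).

Answer: O(n^5) - Case 3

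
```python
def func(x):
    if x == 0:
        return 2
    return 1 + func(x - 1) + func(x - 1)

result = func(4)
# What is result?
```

func(x) = 1 + 2·func(x-1), func(0)=2. Closed form: (2+1)·2^4 - 1 = 47.

Answer: 47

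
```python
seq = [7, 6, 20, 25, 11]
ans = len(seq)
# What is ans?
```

Trace:
`seq = [7, 6, 20, 25, 11]` → seq = [7, 6, 20, 25, 11]
`ans = len(seq)` → ans = 5
So ans = 5

Answer: 5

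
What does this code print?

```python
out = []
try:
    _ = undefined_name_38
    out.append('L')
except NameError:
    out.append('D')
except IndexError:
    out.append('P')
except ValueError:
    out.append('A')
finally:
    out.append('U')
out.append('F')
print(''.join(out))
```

Execution trace: 'D' (except NameError) → 'U' (finally) → 'F' (after the try/except). Output: DUF

Answer: DUF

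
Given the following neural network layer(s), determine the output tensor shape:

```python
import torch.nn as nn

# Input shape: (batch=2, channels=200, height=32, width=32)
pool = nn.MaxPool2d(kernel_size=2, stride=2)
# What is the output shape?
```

Input: (2, 200, 32, 32) -> Output: (2, 200, 16, 16)

Answer: (2, 200, 16, 16)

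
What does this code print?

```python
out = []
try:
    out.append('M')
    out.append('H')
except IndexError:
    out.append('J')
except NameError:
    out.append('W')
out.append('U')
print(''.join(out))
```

Execution trace: 'M' (try body) → 'H' (try body, no exception) → 'U' (after the try/except). Output: MHU

Answer: MHU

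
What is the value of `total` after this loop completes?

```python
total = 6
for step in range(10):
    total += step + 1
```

Start at 6, add 1 to 10 = 61
`total` takes the values: 6 → 7 → 9 → 12 → 16 → 21 → 27 → 34 → 42 → 51 → 61

Answer: 61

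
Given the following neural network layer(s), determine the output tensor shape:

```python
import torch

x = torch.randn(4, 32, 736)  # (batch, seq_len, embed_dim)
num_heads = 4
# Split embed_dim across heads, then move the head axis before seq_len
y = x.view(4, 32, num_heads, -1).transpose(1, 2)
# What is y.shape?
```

Input: (4, 32, 736) -> head_dim = 736 // 4 = 184; after view: (4, 32, 4, 184) -> after transpose(1, 2): (4, 4, 32, 184) -> Output: (4, 4, 32, 184)

Answer: (4, 4, 32, 184)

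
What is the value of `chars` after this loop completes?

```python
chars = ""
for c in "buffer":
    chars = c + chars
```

Reverse 'buffer'
`chars` takes the values: "" → "b" → "ub" → "fub" → "ffub" → "effub" → "reffub"

Answer: "reffub"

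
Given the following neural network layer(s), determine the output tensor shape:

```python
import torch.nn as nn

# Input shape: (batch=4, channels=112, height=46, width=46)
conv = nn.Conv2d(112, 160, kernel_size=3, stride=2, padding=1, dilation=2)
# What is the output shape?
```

Input: (4, 112, 46, 46) -> Output: (4, 160, 22, 22)

Answer: (4, 160, 22, 22)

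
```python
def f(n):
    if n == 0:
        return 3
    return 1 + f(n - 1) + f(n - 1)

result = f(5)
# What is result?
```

f(n) = 1 + 2·f(n-1), f(0)=3. Closed form: (3+1)·2^5 - 1 = 127.

Answer: 127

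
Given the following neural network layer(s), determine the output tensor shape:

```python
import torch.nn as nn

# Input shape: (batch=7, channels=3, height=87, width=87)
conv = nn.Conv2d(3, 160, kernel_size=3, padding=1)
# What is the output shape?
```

Input: (7, 3, 87, 87) -> Output: (7, 160, 87, 87)

Answer: (7, 160, 87, 87)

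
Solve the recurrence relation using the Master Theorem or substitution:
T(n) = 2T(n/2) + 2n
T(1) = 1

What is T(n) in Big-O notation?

By Master Theorem: a=2, b=2, f(n)=2n. Since log_2(2) = 1 and f(n) = Θ(n^1), Case 2 applies. T(n) = O(n log n).

Answer: O(n log n)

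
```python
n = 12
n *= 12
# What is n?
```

Trace:
`n = 12` → n = 12
`n *= 12` → n = 144
So n = 144

Answer: 144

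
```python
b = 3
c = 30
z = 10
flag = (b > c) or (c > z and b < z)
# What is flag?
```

Trace:
`b = 3` → b = 3
`c = 30` → c = 30
`z = 10` → z = 10
`flag = (b > c) or (c > z and b < z)` → flag = True
So flag = True

Answer: True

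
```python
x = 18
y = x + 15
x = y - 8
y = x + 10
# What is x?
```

Trace:
`x = 18` → x = 18
`y = x + 15` → y = 33
`x = y - 8` → x = 25
`y = x + 10` → y = 35
So x = 25

Answer: 25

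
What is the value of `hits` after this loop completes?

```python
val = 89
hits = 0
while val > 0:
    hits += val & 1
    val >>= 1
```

Count set bits in 89 (binary: 0b1011001)
`hits` takes the values: 0 → 1 → 2 → 3 → 4

Answer: 4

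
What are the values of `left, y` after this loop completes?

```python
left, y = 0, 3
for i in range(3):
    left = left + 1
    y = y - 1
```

left goes 0→3, y goes 3→0
`left, y` takes the values: (0, 3) → (1, 3) → (1, 2) → (2, 2) → (2, 1) → (3, 1) → (3, 0)

Answer: 3, 0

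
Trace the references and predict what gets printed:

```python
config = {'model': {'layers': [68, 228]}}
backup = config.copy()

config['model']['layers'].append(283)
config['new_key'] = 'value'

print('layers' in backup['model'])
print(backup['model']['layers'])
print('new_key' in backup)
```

Key concept: shallow copy gotcha with nested dict.
Step by step:
`config = {'model': {'layers': [68, 228]}}` → config = {'model': {'layers': [68, 228]}}
`backup = config.copy()` → backup = {'model': {'layers': [68, 228]}}
`config['model']['layers'].append(283)` → config = {'model': {'layers': [68, 228, 283]}}; backup = {'model': {'layers': [68, 228, 283]}}
`config['new_key'] = 'value'` → config = {'model': {'layers': [68, 228, 283]}, 'new_key': 'value'}
`print('layers' in backup['model'])` → prints True
`print(backup['model']['layers'])` → prints [68, 228, 283]
`print('new_key' in backup)` → prints False

Answer:
True
[68, 228, 283]
False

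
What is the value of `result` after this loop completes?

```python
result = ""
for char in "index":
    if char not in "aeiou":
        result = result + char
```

Remove vowels from 'index'
`result` takes the values: "" → "n" → "nd" → "ndx"

Answer: "ndx"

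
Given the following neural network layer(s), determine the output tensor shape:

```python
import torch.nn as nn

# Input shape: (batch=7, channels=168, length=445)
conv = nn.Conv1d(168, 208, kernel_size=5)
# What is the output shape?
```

Input: (7, 168, 445) -> Output: (7, 208, 441)

Answer: (7, 208, 441)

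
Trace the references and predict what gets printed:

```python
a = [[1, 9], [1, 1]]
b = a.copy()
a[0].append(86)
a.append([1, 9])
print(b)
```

Key concept: shallow copy with nested lists.
Step by step:
`a = [[1, 9], [1, 1]]` → a = [[1, 9], [1, 1]]
`b = a.copy()` → b = [[1, 9], [1, 1]]
`a[0].append(86)` → a = [[1, 9, 86], [1, 1]]; b = [[1, 9, 86], [1, 1]]
`a.append([1, 9])` → a = [[1, 9, 86], [1, 1], [1, 9]]
`print(b)` → prints [[1, 9, 86], [1, 1]]

Answer: [[1, 9, 86], [1, 1]]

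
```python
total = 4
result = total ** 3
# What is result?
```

Trace:
`total = 4` → total = 4
`result = total ** 3` → result = 64
So result = 64

Answer: 64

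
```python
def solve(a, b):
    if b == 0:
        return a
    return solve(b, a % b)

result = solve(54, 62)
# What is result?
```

solve(54, 62) -> solve(62, 54) -> solve(54, 8) -> solve(8, 6) -> solve(6, 2) -> solve(2, 0) -> 2

Answer: 2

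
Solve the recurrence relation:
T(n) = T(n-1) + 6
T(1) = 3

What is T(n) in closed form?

Unrolling: T(n) = T(1) + 6·(n-1) = 3 + 6(n-1) = 6n - 3.

Answer: T(n) = 6n - 3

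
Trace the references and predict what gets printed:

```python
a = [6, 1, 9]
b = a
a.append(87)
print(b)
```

Key concept: basic list aliasing.
Step by step:
`a = [6, 1, 9]` → a = [6, 1, 9]
`b = a` → b = [6, 1, 9] (same object as a)
`a.append(87)` → a = [6, 1, 9, 87] (same object as b); b = [6, 1, 9, 87] (same object as a)
`print(b)` → prints [6, 1, 9, 87]

Answer: [6, 1, 9, 87]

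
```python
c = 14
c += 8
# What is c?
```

Trace:
`c = 14` → c = 14
`c += 8` → c = 22
So c = 22

Answer: 22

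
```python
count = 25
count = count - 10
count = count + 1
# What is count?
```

Trace:
`count = 25` → count = 25
`count = count - 10` → count = 15
`count = count + 1` → count = 16
So count = 16

Answer: 16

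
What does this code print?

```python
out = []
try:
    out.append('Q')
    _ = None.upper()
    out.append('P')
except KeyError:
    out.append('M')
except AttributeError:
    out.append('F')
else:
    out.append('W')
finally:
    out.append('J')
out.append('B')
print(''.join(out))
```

Execution trace: 'Q' (try body) → 'F' (except AttributeError) → 'J' (finally) → 'B' (after the try/except). Output: QFJB

Answer: QFJB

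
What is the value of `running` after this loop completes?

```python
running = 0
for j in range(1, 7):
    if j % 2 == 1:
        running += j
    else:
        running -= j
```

Add odd, subtract even
`running` takes the values: 0 → 1 → -1 → 2 → -2 → 3 → -3

Answer: -3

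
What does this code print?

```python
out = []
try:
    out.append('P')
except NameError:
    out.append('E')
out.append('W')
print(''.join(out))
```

Execution trace: 'P' (try body, no exception) → 'W' (after the try/except). Output: PW

Answer: PW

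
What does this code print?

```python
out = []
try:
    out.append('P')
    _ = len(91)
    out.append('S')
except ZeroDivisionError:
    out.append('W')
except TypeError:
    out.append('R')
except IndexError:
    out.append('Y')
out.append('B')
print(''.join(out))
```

Execution trace: 'P' (try body) → 'R' (except TypeError) → 'B' (after the try/except). Output: PRB

Answer: PRB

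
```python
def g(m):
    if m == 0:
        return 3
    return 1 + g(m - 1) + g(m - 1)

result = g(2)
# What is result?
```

g(m) = 1 + 2·g(m-1), g(0)=3. Closed form: (3+1)·2^2 - 1 = 15.

Answer: 15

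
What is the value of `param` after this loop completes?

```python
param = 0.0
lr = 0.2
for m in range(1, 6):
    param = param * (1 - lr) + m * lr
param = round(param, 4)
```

Moving average with lr=0.2
`param` takes the values: 0.0 → 0.2 → 0.56 → 1.048 → 1.6384 → 2.31072 → 2.3107

Answer: 2.3107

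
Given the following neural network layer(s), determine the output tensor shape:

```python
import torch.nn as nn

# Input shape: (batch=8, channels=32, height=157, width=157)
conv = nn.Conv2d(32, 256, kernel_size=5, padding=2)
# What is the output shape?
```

Input: (8, 32, 157, 157) -> Output: (8, 256, 157, 157)

Answer: (8, 256, 157, 157)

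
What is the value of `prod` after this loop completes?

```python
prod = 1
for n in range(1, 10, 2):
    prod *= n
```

Product of 1, 3, 5, ... up to 9
`prod` takes the values: 1 → 3 → 15 → 105 → 945

Answer: 945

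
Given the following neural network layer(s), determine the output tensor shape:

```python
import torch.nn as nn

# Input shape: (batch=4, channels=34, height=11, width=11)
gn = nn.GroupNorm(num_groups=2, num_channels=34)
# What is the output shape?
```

Input: (4, 34, 11, 11) -> Output: (4, 34, 11, 11)

Answer: (4, 34, 11, 11)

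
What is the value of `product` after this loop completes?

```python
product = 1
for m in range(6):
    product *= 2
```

2^6 = 64
`product` takes the values: 1 → 2 → 4 → 8 → 16 → 32 → 64

Answer: 64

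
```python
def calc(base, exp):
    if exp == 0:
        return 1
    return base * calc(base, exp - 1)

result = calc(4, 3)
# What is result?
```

calc(4, 3) = 4 * 4 * 4 = 64

Answer: 64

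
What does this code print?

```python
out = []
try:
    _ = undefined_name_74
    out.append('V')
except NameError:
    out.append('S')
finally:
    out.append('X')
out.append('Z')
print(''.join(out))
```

Execution trace: 'S' (except NameError) → 'X' (finally) → 'Z' (after the try/except). Output: SXZ

Answer: SXZ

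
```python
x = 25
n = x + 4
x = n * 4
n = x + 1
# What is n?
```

Trace:
`x = 25` → x = 25
`n = x + 4` → n = 29
`x = n * 4` → x = 116
`n = x + 1` → n = 117
So n = 117

Answer: 117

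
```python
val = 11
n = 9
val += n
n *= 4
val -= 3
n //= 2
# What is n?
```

Trace:
`val = 11` → val = 11
`n = 9` → n = 9
`val += n` → val = 20
`n *= 4` → n = 36
`val -= 3` → val = 17
`n //= 2` → n = 18
So n = 18

Answer: 18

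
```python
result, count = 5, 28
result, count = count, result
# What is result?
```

Trace:
`result, count = 5, 28` → result = 5; count = 28
`result, count = count, result` → result = 28; count = 5
So result = 28

Answer: 28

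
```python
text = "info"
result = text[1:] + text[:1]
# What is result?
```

Trace:
`text = "info"` → text = 'info'
`result = text[1:] + text[:1]` → result = 'nfoi'
So result = 'nfoi'

Answer: 'nfoi'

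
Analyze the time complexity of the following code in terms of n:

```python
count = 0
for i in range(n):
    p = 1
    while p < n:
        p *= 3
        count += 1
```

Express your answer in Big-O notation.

Each loop level contributes: n × log n. Multiplying the contributions gives O(n log n).

Answer: O(n log n)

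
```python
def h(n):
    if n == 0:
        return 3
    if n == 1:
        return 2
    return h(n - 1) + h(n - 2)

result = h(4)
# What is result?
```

Build up from base cases: h(0)=3, h(1)=2, h(2)=5, h(3)=7, h(4)=12

Answer: 12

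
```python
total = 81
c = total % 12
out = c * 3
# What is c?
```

Trace:
`total = 81` → total = 81
`c = total % 12` → c = 9
`out = c * 3` → out = 27
So c = 9

Answer: 9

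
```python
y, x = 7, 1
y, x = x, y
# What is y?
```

Trace:
`y, x = 7, 1` → y = 7; x = 1
`y, x = x, y` → y = 1; x = 7
So y = 1

Answer: 1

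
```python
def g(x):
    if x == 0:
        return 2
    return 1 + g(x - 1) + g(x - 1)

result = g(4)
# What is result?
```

g(x) = 1 + 2·g(x-1), g(0)=2. Closed form: (2+1)·2^4 - 1 = 47.

Answer: 47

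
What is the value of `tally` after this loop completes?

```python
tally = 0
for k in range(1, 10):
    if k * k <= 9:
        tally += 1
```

Count numbers where k² ≤ 9
`tally` takes the values: 0 → 1 → 2 → 3

Answer: 3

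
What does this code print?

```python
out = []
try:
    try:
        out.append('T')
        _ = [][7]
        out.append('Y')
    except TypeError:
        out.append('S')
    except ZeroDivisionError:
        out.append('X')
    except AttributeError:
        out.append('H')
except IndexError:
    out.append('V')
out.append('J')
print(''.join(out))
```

Execution trace: 'T' (try body) → 'V' (outer except IndexError) → 'J' (after the try/except). Output: TVJ

Answer: TVJ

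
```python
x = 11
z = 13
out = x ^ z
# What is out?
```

Trace:
`x = 11` → x = 11
`z = 13` → z = 13
`out = x ^ z` → out = 6
So out = 6

Answer: 6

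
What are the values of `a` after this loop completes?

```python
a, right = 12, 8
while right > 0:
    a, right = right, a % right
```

GCD of 12 and 8
`a` takes the values: 12 → 8 → 4

Answer: 4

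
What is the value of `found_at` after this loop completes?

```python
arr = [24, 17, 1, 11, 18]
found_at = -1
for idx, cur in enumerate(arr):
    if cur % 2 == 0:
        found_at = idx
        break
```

First even number index in [24, 17, 1, 11, 18]
`found_at` takes the values: -1 → 0

Answer: 0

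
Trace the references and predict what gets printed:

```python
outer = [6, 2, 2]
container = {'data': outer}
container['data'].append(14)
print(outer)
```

Key concept: dict holds reference to list.
Step by step:
`outer = [6, 2, 2]` → outer = [6, 2, 2]
`container = {'data': outer}` → container = {'data': [6, 2, 2]}
`container['data'].append(14)` → outer = [6, 2, 2, 14]; container = {'data': [6, 2, 2, 14]}
`print(outer)` → prints [6, 2, 2, 14]

Answer: [6, 2, 2, 14]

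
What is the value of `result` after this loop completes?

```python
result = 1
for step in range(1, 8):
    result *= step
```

7! = 5040
`result` takes the values: 1 → 2 → 6 → 24 → 120 → 720 → 5040

Answer: 5040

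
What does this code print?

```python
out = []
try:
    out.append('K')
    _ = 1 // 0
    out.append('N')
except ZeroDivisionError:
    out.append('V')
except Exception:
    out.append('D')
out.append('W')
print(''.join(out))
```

Execution trace: 'K' (try body) → 'V' (except ZeroDivisionError) → 'W' (after the try/except). Output: KVW

Answer: KVW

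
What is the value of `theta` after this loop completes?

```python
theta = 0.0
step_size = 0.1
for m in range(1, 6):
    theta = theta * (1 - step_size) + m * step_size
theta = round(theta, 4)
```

Moving average with lr=0.1
`theta` takes the values: 0.0 → 0.1 → 0.29 → 0.561 → 0.9049 → 1.31441 → 1.3144

Answer: 1.3144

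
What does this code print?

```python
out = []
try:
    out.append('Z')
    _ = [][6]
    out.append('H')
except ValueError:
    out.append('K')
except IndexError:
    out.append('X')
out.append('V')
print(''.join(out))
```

Execution trace: 'Z' (try body) → 'X' (except IndexError) → 'V' (after the try/except). Output: ZXV

Answer: ZXV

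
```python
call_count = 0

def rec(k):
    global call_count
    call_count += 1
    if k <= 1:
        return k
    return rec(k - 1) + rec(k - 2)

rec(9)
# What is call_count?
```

Calls(k) = 1 + Calls(k-1) + Calls(k-2); Calls(0)=Calls(1)=1. For k=9 this gives 109.

Answer: 109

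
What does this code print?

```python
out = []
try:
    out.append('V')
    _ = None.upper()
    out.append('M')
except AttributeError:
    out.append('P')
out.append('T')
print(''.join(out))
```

Execution trace: 'V' (try body) → 'P' (except AttributeError) → 'T' (after the try/except). Output: VPT

Answer: VPT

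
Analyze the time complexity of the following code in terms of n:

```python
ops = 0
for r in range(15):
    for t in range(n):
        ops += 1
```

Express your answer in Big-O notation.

Each loop level contributes: 1 × n. Multiplying the contributions gives O(n).

Answer: O(n)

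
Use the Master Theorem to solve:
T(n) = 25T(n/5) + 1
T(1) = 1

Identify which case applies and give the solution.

a=25, b=5, f(n)=1. log_5(25) = 2. Since c=0 < 2, Case 1 applies: T(n) = Θ(n^log_b(a)) = O(n^2).

Answer: O(n^2) - Case 1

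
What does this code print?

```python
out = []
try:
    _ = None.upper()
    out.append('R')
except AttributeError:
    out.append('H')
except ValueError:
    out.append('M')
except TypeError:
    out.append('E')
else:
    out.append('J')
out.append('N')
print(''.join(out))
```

Execution trace: 'H' (except AttributeError) → 'N' (after the try/except). Output: HN

Answer: HN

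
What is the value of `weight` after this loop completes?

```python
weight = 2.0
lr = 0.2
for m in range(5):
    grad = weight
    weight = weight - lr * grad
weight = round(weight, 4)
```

Gradient descent: w = 2.0 * (1 - 0.2)^5
`weight` takes the values: 2.0 → 1.6 → 1.28 → 1.024 → 0.8192 → 0.65536 → 0.6554

Answer: 0.6554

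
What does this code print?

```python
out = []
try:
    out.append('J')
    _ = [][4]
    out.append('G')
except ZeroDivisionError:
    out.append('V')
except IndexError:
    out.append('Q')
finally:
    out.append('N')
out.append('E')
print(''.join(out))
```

Execution trace: 'J' (try body) → 'Q' (except IndexError) → 'N' (finally) → 'E' (after the try/except). Output: JQNE

Answer: JQNE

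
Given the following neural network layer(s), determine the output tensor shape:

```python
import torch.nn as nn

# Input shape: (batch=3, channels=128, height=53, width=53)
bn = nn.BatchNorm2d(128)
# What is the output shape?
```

Input: (3, 128, 53, 53) -> Output: (3, 128, 53, 53)

Answer: (3, 128, 53, 53)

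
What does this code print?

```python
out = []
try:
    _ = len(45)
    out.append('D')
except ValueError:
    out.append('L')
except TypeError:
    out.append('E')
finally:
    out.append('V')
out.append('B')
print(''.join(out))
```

Execution trace: 'E' (except TypeError) → 'V' (finally) → 'B' (after the try/except). Output: EVB

Answer: EVB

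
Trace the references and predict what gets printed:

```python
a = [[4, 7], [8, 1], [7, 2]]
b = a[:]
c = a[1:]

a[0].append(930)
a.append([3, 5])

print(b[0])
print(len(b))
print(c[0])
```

Key concept: slice with nested mutation.
Step by step:
`a = [[4, 7], [8, 1], [7, 2]]` → a = [[4, 7], [8, 1], [7, 2]]
`b = a[:]` → b = [[4, 7], [8, 1], [7, 2]]
`c = a[1:]` → c = [[8, 1], [7, 2]]
`a[0].append(930)` → a = [[4, 7, 930], [8, 1], [7, 2]]; b = [[4, 7, 930], [8, 1], [7, 2]]
`a.append([3, 5])` → a = [[4, 7, 930], [8, 1], [7, 2], [3, 5]]
`print(b[0])` → prints [4, 7, 930]
`print(len(b))` → prints 3
`print(c[0])` → prints [8, 1]

Answer:
[4, 7, 930]
3
[8, 1]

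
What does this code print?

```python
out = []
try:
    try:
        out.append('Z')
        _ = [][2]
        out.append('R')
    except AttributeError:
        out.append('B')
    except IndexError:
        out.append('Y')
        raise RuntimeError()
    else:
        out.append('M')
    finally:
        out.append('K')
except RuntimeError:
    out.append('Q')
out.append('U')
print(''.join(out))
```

Execution trace: 'Z' (try body) → 'Y' (except IndexError) → 'K' (finally) → 'Q' (outer except RuntimeError) → 'U' (after the try/except). Output: ZYKQU

Answer: ZYKQU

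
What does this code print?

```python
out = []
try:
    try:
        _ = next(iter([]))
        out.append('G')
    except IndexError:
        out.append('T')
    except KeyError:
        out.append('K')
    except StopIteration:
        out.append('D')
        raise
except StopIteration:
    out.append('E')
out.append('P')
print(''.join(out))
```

Execution trace: 'D' (inner except StopIteration) → 'E' (outer except StopIteration) → 'P' (after the try/except). Output: DEP

Answer: DEP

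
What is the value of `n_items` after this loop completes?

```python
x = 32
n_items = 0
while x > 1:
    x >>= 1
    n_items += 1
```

Count right shifts until 1
`n_items` takes the values: 0 → 1 → 2 → 3 → 4 → 5

Answer: 5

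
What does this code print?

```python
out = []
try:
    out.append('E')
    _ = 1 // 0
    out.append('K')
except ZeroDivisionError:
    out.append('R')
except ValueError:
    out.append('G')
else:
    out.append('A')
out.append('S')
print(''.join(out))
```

Execution trace: 'E' (try body) → 'R' (except ZeroDivisionError) → 'S' (after the try/except). Output: ERS

Answer: ERS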